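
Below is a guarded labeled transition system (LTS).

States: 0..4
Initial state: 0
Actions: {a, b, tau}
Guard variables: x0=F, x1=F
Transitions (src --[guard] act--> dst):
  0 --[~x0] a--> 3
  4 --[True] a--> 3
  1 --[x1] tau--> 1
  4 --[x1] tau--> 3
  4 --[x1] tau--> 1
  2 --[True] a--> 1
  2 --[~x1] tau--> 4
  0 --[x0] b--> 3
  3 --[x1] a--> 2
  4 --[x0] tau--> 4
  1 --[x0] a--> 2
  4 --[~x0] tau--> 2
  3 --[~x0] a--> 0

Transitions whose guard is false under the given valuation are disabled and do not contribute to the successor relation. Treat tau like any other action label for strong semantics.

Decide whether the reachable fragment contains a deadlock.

Answer: DEADLOCK-FREE

Analysis:
R = {0,3}
  0: a→3  [1 exit(s)]
  3: a→0  [1 exit(s)]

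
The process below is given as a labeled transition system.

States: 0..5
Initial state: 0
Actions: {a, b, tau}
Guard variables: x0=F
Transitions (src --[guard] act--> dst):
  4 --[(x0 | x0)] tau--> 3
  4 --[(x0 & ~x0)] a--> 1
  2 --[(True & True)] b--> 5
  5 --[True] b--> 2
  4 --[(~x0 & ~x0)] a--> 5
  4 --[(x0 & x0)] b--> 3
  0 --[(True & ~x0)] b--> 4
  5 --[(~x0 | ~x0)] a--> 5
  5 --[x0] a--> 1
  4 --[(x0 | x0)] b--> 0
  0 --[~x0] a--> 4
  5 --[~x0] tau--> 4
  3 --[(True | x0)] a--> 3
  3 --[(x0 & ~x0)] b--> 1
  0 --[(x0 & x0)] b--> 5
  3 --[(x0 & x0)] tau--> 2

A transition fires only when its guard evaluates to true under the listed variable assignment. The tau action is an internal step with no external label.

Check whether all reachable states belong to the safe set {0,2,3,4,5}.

Answer: INVARIANT HOLDS

Trace:
Safe = {0,2,3,4,5}
Reachable = {0,2,4,5}
  0: ok
  2: ok
  4: ok
  5: ok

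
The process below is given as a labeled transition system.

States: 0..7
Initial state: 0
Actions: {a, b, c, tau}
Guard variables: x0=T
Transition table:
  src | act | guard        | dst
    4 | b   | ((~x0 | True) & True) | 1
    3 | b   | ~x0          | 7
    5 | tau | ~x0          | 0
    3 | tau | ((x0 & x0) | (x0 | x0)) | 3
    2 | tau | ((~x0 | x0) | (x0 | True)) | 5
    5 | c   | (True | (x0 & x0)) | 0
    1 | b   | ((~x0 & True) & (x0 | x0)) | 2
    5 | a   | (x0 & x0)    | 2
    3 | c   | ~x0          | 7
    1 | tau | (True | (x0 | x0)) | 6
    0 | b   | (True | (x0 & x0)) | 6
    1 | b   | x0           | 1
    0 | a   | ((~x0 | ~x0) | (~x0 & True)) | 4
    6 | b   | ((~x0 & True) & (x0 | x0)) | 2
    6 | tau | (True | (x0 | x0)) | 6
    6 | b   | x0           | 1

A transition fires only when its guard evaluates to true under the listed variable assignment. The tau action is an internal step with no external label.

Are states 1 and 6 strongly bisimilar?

Answer: BISIMILAR

Trace:
Bisimulation quotient by refinement:
  round 0: {{0,1,2,3,4,5,6,7}}
  round 1: {{0,4},{1,6},{2,3},{5},{7}}
  round 2: {{0,4},{1,6},{2},{3},{5},{7}}
Fixed point at round 3; 6 class(es).
1∈{1,6}, 6∈{1,6}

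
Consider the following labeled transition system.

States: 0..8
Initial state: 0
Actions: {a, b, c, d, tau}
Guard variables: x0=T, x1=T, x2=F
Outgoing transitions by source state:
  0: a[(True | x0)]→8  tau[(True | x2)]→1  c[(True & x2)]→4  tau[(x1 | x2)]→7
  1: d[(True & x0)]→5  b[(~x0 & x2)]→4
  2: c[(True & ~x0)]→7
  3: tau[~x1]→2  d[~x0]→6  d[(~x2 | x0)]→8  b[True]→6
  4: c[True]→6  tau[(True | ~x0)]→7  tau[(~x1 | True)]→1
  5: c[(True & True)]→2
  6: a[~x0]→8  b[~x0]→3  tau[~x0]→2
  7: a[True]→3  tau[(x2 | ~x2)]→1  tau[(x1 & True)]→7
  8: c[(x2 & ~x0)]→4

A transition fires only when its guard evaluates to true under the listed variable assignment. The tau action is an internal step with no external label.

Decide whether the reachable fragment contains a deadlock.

Answer: DEADLOCK at state 2

Analysis:
R = {0,1,2,3,5,6,7,8}
  0: a→8  tau→1  tau→7  [3 out]
  1: d→5  [1 out]
  2: ∅  [deadlock]
  3: b→6  d→8  [2 out]
  5: c→2  [1 out]
  6: ∅  [deadlock]
  7: a→3  tau→1  tau→7  [3 out]
  8: ∅  [deadlock]
trace reaching 2: tau·d·c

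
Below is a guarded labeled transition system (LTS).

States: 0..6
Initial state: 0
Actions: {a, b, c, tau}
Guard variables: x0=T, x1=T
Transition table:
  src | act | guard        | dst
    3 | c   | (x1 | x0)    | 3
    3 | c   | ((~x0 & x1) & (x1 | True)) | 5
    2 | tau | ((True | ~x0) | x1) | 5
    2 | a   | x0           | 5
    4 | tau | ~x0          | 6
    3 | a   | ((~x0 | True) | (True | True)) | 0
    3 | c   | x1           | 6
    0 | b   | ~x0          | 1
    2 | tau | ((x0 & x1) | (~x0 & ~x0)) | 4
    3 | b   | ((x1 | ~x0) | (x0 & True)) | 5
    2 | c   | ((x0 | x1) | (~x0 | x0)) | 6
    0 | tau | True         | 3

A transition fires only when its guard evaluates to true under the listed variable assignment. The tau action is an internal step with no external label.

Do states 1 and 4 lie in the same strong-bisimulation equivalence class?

Answer: BISIMILAR

Analysis:
Compute ~ classes (split until stable):
  round 0: {{0,1,2,3,4,5,6}}
  round 1: {{0},{1,4,5,6},{2},{3}}
Fixed point at round 2; 4 class(es).
class of 1: {1,4,5,6}; class of 4: {1,4,5,6}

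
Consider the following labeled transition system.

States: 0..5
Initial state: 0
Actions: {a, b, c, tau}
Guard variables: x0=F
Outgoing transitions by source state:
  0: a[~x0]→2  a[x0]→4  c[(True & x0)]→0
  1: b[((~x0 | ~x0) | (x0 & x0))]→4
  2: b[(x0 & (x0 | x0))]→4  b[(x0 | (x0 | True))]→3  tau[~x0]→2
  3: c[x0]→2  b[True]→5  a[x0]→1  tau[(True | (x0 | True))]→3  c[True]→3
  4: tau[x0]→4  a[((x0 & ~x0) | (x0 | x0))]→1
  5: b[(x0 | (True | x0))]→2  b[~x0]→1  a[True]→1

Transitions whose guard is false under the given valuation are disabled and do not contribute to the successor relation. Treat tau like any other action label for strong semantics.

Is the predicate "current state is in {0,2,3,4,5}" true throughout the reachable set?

Answer: INVARIANT VIOLATED at state 1

Analysis:
Safe = {0,2,3,4,5}
Reach set: {0,1,2,3,4,5}
  0: safe
  1: ✗ unsafe
  2: safe
  3: safe
  4: safe
  5: safe
counterexample path to 1: a·b·b·b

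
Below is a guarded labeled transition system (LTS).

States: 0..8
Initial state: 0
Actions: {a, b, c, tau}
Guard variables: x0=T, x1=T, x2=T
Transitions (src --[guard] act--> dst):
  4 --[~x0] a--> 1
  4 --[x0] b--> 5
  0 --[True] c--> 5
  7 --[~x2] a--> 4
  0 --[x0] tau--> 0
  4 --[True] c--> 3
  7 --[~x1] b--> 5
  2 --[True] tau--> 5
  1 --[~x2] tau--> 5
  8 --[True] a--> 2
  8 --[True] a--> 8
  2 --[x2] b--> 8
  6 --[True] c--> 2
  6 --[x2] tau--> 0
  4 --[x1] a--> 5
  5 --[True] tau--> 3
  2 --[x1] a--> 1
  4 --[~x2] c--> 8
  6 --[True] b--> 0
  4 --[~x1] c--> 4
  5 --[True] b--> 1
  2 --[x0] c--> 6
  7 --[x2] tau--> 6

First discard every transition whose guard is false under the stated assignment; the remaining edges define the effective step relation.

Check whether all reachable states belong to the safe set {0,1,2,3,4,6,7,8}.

Answer: INVARIANT VIOLATED at state 5

Analysis:
Inv-set: {0,1,2,3,4,6,7,8}
Reach set: {0,1,3,5}
  0: safe
  1: safe
  3: safe
  5: VIOLATES
witness against invariant: c → 5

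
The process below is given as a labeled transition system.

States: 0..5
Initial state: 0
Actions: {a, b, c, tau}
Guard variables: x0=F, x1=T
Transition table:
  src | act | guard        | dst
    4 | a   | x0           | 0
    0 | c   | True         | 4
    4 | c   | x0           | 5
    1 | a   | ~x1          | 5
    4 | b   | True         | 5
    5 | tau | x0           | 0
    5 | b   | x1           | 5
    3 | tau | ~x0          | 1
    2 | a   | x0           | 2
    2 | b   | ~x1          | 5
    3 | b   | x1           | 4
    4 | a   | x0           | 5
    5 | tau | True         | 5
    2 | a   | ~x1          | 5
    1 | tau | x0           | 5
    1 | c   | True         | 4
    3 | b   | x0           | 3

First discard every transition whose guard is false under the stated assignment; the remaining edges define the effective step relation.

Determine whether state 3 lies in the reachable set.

Answer: UNREACHABLE

Analysis:
7 transition(s) survive guard evaluation.
Layer 0: {0}
Layer 1: {4}  now seen {0,4}
Layer 2: {5}  now seen {0,4,5}
Reach set: {0,4,5}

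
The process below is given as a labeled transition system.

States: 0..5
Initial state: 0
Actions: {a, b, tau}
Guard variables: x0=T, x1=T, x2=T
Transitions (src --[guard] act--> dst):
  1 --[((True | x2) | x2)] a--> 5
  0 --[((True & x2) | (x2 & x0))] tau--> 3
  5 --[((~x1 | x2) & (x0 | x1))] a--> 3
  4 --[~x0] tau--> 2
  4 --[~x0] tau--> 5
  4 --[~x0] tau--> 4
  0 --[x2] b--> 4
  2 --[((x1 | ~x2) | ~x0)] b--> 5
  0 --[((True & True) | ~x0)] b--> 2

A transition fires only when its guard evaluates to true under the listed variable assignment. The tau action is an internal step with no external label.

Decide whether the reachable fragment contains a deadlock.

Answer: DEADLOCK at state 3

Analysis:
Reachable = {0,2,3,4,5}
  0: b→2  b→4  tau→3  [3 out]
  2: b→5  [1 out]
  3: ∅  [no exit]
  4: ∅  [no exit]
  5: a→3  [1 out]
Path to 3: tau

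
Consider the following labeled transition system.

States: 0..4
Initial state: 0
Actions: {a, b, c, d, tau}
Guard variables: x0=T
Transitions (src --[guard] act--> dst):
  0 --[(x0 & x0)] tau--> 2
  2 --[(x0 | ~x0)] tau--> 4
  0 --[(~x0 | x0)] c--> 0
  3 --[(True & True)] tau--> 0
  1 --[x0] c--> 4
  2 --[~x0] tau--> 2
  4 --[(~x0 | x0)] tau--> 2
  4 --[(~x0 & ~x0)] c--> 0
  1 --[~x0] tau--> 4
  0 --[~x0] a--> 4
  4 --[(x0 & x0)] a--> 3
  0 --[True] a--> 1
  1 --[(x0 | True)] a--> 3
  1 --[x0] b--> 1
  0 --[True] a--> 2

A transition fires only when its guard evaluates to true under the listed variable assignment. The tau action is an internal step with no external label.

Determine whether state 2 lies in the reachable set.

Answer: REACHABLE

Analysis:
Guard filter leaves 11 enabled edge(s).
depth 0: {0}
depth 1: {1,2}  now seen {0,1,2}
depth 2: {3,4}  now seen {0,1,2,3,4}
R = {0,1,2,3,4}
Path to 2: tau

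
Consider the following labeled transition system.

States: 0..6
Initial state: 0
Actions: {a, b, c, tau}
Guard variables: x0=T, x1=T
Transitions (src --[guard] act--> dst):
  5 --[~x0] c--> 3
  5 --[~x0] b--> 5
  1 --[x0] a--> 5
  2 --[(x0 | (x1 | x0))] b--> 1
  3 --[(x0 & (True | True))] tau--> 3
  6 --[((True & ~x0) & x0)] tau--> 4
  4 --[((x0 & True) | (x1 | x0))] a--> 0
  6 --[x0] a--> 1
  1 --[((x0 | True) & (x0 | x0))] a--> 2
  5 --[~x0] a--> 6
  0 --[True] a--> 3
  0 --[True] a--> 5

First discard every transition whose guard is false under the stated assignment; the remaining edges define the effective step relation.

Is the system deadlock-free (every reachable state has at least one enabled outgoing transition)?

Answer: DEADLOCK at state 5

Analysis:
Reachable = {0,3,5}
  0: a→3  a→5  [deg 2]
  3: tau→3  [deg 1]
  5: ∅  [deadlock]
trace reaching 5: a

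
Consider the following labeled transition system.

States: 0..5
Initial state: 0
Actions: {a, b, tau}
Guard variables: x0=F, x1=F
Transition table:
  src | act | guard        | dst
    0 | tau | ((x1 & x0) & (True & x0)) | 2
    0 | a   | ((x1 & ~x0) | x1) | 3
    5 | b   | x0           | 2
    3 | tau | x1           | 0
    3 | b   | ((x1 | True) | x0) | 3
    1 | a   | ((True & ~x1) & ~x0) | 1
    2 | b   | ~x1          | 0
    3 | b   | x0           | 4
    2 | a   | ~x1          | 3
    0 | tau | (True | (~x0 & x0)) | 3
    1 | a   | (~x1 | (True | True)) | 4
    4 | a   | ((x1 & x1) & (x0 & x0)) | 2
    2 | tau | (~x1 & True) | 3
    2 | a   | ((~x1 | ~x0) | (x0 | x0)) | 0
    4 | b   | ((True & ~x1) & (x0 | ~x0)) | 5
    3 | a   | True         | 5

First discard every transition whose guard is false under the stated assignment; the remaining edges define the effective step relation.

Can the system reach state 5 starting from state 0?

Answer: REACHABLE

Trace:
Guard filter leaves 10 enabled edge(s).
Layer 0: {0}
Layer 1: {3}  now seen {0,3}
Layer 2: {5}  now seen {0,3,5}
R = {0,3,5}
trace reaching 5: tau·a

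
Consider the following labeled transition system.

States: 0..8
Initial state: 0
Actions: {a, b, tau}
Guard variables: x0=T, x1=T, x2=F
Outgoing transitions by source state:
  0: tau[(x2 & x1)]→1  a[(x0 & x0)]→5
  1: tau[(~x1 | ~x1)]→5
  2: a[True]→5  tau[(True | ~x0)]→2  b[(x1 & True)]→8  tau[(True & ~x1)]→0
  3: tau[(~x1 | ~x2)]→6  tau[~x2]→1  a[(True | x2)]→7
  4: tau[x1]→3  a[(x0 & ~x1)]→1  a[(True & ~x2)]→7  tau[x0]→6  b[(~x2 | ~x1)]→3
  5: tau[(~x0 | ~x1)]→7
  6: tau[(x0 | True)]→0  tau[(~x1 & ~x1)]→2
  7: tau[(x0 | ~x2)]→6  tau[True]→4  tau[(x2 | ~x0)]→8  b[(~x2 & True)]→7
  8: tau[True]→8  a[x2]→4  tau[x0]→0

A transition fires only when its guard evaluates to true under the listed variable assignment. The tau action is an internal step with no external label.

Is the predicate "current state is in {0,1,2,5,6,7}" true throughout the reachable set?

Answer: INVARIANT HOLDS

Trace:
Inv-set: {0,1,2,5,6,7}
Reachable = {0,5}
  0: ok
  5: ok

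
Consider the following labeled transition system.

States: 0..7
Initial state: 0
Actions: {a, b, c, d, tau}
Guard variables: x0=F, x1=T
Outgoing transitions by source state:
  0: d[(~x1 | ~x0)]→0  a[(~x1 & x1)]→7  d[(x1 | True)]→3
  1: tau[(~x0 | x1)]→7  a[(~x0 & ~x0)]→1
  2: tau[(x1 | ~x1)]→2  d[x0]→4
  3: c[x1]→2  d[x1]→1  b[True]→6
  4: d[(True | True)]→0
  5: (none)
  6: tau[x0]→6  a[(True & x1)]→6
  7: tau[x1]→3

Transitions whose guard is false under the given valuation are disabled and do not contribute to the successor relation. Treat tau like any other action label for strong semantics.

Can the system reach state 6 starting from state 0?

After dropping false guards: 11 live edges.
L0 = {0}
L1 = {3}  total {0,3}
L2 = {1,2,6}  total {0,1,2,3,6}
L3 = {7}  total {0,1,2,3,6,7}
R = {0,1,2,3,6,7}
Path to 6: d·b

Answer: REACHABLE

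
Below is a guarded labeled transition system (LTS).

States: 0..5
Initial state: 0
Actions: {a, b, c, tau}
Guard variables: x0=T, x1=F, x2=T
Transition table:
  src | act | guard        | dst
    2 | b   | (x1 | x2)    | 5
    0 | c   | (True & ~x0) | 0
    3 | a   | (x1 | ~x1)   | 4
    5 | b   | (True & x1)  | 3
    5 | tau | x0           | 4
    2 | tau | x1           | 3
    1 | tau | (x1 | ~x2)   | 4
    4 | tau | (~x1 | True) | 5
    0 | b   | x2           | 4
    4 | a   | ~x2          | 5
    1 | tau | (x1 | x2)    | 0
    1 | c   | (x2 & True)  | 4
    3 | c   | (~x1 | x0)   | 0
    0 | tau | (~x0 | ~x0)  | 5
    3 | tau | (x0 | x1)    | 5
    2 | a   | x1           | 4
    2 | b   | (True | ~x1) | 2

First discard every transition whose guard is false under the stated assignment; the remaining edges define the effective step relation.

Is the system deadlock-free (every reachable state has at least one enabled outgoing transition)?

Answer: DEADLOCK-FREE

Working:
R = {0,4,5}
  0: b→4  [1 out]
  4: tau→5  [1 out]
  5: tau→4  [1 out]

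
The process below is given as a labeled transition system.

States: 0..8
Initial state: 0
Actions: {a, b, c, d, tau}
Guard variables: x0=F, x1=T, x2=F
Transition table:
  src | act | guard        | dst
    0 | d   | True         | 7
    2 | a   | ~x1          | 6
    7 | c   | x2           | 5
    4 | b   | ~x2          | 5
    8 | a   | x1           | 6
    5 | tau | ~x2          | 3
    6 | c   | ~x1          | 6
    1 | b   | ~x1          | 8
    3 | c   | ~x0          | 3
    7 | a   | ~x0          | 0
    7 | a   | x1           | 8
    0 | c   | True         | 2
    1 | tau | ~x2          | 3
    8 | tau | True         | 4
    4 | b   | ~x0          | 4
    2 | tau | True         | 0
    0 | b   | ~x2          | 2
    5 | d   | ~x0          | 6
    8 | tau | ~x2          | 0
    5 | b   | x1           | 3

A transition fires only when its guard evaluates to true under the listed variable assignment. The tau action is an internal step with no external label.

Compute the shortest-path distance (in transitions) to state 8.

Answer: 2

Working:
Breadth-first toward 8:
  Layer 0: {0}
  Layer 1: {2,7}
  Layer 2: {8}
8 enters at depth 2; path d·a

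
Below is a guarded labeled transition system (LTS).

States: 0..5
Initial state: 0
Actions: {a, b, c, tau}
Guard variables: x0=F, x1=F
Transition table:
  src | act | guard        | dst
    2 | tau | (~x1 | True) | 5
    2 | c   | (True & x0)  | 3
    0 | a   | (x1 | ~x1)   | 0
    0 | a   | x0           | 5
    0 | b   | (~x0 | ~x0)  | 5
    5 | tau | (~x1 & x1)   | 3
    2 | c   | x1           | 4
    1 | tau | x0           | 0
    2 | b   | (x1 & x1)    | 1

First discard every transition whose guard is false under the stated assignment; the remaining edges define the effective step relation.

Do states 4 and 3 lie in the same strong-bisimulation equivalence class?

Bisimulation quotient by refinement:
  P[0] = {{0,1,2,3,4,5}}
  P[1] = {{0},{1,3,4,5},{2}}
3 equivalence class(es) (converged in 2)
4∈{1,3,4,5}, 3∈{1,3,4,5}

Answer: BISIMILAR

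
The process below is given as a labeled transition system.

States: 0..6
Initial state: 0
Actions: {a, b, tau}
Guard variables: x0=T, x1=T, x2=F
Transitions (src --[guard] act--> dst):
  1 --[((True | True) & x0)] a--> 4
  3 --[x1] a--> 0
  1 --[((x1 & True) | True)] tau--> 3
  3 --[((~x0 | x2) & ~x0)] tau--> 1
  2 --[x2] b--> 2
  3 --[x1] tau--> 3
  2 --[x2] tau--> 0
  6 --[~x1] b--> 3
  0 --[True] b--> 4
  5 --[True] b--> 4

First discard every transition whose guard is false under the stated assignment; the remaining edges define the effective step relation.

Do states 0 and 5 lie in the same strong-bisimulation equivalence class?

Refine partition for ~:
  π0 = {{0,1,2,3,4,5,6}}
  π1 = {{0,5},{1,3},{2,4,6}}
  π2 = {{0,5},{1},{2,4,6},{3}}
Fixed point at round 3; 4 class(es).
class of 0: {0,5}; class of 5: {0,5}

Answer: BISIMILAR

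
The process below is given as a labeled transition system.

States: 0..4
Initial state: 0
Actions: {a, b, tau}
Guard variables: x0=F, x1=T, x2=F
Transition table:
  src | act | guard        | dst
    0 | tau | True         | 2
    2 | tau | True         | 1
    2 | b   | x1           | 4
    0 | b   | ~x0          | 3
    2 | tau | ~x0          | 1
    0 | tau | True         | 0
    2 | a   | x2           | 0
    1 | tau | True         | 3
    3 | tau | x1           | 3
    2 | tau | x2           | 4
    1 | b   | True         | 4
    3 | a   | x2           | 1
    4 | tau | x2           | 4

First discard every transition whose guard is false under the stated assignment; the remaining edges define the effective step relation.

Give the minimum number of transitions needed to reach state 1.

Answer: 2

Working:
BFS to 1:
  L0 = {0}
  L1 = {2,3}
  L2 = {1,4}
first hit 1 at d=2 via tau·tau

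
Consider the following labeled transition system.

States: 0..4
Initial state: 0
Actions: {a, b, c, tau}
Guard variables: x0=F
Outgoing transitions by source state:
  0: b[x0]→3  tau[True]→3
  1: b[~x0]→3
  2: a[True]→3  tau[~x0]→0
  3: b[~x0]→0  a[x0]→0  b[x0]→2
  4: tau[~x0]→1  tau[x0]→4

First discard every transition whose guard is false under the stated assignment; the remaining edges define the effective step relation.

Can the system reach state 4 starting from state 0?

6 transition(s) survive guard evaluation.
depth 0: {0}
depth 1: {3}  total {0,3}
R = {0,3}

Answer: UNREACHABLE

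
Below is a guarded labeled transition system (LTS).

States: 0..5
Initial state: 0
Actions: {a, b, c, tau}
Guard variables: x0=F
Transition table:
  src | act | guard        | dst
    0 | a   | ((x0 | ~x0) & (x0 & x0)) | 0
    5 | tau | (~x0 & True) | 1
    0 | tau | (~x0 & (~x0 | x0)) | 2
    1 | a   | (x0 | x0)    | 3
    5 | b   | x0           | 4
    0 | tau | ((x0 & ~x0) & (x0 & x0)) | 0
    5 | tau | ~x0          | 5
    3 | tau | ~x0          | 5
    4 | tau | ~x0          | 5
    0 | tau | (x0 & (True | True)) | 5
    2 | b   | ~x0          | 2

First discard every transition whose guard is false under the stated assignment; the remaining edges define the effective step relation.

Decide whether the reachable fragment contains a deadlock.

Answer: DEADLOCK-FREE

Trace:
Reachable = {0,2}
  0: tau→2  [1 out]
  2: b→2  [1 out]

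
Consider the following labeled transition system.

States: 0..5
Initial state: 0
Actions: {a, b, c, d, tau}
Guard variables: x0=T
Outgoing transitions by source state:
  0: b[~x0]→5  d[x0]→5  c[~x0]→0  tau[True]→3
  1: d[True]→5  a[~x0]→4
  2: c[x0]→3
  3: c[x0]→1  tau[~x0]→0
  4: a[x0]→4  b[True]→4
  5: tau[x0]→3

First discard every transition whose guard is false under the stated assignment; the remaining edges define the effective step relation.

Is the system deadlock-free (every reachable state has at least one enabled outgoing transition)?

Answer: DEADLOCK-FREE

Working:
Reachable = {0,1,3,5}
  0: d→5  tau→3  [2 exit(s)]
  1: d→5  [1 exit(s)]
  3: c→1  [1 exit(s)]
  5: tau→3  [1 exit(s)]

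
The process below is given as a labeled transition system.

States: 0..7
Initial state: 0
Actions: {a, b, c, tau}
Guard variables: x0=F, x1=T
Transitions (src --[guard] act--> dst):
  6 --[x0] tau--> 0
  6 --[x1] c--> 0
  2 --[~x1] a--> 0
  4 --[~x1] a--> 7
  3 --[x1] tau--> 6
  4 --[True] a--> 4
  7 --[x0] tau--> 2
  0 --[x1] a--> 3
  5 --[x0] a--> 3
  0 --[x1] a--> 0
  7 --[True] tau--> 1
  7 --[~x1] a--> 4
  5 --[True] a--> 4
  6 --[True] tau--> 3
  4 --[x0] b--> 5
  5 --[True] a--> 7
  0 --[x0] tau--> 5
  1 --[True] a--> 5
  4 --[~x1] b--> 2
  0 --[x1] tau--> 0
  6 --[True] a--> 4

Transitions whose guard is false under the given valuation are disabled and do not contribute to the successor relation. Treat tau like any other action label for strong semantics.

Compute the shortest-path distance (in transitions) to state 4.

BFS to 4:
  L0 = {0}
  L1 = {3}
  L2 = {6}
  L3 = {4}
first hit 4 at d=3 via a·tau·a

Answer: 3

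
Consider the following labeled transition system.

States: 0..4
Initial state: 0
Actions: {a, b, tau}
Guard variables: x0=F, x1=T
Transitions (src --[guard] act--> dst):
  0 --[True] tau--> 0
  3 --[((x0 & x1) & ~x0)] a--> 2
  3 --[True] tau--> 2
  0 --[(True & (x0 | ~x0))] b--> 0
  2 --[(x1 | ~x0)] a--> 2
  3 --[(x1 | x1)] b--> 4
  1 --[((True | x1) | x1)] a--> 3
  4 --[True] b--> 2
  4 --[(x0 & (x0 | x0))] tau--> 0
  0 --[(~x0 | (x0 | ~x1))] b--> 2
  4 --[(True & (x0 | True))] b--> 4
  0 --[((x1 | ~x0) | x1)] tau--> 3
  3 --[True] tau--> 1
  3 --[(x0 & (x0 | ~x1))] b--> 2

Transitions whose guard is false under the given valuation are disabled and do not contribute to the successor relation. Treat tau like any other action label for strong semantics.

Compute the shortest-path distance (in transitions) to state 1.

Answer: 2

Trace:
Layered search for 1:
  L0 = {0}
  L1 = {2,3}
  L2 = {1,4}
depth(1)=2, e.g. tau·tau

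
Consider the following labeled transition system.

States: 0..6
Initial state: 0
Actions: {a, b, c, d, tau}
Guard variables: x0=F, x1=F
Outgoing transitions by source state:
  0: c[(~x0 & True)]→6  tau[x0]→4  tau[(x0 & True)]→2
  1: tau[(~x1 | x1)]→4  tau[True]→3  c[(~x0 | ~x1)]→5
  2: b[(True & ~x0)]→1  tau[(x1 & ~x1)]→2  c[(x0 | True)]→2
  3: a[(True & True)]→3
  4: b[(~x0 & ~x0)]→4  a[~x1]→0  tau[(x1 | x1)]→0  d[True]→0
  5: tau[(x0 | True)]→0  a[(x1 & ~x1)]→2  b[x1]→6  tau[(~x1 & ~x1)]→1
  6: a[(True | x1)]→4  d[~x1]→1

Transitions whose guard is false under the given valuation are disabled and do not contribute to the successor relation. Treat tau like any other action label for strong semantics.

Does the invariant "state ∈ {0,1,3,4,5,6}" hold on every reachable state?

Answer: INVARIANT HOLDS

Trace:
Safe = {0,1,3,4,5,6}
Reach set: {0,1,3,4,5,6}
  0: safe
  1: safe
  3: safe
  4: safe
  5: safe
  6: safe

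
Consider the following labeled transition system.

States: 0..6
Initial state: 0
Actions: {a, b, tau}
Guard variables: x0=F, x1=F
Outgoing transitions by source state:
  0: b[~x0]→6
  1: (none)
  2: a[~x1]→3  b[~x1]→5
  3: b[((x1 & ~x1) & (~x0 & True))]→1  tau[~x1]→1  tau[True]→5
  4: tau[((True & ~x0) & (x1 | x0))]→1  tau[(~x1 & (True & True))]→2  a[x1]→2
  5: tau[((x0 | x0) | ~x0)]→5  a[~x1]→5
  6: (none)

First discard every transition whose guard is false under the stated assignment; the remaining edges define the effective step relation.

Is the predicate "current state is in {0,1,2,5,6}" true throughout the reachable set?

Answer: INVARIANT HOLDS

Analysis:
Inv-set: {0,1,2,5,6}
R = {0,6}
  0: ✓
  6: ✓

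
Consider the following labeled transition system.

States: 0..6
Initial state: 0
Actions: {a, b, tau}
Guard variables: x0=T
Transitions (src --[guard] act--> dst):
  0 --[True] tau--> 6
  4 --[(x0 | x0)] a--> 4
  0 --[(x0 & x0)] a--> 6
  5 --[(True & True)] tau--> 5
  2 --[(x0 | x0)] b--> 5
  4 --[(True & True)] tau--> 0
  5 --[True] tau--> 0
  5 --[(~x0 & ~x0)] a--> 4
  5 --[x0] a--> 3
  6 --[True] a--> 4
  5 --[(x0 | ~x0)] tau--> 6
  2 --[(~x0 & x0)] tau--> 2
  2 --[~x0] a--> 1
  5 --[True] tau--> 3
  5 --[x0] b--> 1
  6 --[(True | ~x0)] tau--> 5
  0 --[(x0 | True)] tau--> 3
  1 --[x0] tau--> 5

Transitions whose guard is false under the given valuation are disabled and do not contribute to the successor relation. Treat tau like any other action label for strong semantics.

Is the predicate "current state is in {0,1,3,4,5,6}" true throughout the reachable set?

Allowed set {0,1,3,4,5,6}
Reach set: {0,1,3,4,5,6}
  0: safe
  1: safe
  3: safe
  4: safe
  5: safe
  6: safe

Answer: INVARIANT HOLDS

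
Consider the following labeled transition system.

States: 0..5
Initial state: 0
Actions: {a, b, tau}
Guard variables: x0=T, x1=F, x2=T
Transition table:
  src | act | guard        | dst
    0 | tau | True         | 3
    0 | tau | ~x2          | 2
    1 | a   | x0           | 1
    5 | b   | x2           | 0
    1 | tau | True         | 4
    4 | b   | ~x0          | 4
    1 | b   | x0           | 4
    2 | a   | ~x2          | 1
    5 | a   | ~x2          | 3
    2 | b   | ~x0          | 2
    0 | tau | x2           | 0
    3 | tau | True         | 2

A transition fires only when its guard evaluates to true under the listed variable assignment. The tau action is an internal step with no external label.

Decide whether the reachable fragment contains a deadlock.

Answer: DEADLOCK at state 2

Trace:
Reachable = {0,2,3}
  0: tau→0  tau→3  [2 exit(s)]
  2: ∅  [no exit]
  3: tau→2  [1 exit(s)]
witness 2: tau·tau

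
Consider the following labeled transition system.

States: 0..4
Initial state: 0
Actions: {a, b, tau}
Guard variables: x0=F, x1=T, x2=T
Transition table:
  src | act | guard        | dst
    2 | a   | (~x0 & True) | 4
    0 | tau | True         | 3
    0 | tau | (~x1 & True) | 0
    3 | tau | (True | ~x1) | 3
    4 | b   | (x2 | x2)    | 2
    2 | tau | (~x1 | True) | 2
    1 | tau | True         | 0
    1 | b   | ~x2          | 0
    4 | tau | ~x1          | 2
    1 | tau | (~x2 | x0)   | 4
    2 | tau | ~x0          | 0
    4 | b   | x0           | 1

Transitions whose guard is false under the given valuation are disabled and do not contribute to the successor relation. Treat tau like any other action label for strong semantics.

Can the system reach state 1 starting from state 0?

Answer: UNREACHABLE

Working:
7 transition(s) survive guard evaluation.
depth 0: {0}
depth 1: {3}  total {0,3}
Reach set: {0,3}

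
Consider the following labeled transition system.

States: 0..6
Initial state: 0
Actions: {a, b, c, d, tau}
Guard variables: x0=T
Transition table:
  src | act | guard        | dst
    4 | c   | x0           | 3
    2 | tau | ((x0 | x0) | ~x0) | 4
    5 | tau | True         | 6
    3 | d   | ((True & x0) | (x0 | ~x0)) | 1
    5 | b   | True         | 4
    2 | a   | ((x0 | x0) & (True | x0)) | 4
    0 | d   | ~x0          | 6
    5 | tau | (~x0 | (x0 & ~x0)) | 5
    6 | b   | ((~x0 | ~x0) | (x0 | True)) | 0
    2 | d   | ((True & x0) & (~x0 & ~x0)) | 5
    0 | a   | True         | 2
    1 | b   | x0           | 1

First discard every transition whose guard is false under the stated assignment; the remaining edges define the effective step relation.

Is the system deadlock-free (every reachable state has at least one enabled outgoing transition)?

Answer: DEADLOCK-FREE

Analysis:
Reach set: {0,1,2,3,4}
  0: a→2  [deg 1]
  1: b→1  [deg 1]
  2: a→4  tau→4  [deg 2]
  3: d→1  [deg 1]
  4: c→3  [deg 1]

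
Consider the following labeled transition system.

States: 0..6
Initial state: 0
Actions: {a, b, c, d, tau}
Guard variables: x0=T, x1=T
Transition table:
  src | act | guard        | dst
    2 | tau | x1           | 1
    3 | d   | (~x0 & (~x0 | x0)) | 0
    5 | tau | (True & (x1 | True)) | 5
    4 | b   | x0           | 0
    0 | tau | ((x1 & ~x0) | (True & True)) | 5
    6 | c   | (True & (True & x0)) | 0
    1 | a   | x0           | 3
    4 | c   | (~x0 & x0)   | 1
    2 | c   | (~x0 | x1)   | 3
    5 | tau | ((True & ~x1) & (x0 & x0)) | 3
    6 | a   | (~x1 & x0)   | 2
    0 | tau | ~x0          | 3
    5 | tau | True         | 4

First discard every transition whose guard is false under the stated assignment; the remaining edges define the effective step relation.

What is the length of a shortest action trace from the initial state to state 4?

Breadth-first toward 4:
  L0 = {0}
  L1 = {5}
  L2 = {4}
depth(4)=2, e.g. tau·tau

Answer: 2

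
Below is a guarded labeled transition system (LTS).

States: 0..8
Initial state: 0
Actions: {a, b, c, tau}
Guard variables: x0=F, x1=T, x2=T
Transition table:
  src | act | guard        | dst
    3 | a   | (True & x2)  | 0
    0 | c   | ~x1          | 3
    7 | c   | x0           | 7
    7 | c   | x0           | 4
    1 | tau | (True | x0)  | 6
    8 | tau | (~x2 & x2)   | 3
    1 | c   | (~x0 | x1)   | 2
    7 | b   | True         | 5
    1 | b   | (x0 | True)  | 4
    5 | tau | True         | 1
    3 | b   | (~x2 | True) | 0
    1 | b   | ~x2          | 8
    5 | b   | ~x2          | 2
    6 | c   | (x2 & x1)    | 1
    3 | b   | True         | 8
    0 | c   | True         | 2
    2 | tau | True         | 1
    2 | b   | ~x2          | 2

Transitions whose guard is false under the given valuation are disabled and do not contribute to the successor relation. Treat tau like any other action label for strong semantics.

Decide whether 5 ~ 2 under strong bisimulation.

Bisimulation quotient by refinement:
  round 0: {{0,1,2,3,4,5,6,7,8}}
  round 1: {{0,6},{1},{2,5},{3},{4,8},{7}}
  round 2: {{0},{1},{2,5},{3},{4,8},{6},{7}}
7 equivalence class(es) (converged in 3)
5∈{2,5}, 2∈{2,5}

Answer: BISIMILAR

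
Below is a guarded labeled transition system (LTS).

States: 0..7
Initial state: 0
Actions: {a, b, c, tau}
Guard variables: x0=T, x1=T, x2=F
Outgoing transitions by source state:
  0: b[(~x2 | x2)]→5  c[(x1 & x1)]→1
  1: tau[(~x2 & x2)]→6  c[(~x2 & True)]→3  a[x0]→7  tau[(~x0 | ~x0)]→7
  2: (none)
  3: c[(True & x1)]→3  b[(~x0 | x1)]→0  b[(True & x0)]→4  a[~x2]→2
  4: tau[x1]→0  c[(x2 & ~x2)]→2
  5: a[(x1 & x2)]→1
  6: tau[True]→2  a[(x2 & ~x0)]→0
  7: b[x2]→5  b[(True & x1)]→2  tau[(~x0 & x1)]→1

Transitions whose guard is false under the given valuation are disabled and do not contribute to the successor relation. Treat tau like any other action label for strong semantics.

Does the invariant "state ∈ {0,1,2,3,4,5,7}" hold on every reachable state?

Answer: INVARIANT HOLDS

Trace:
Safe = {0,1,2,3,4,5,7}
R = {0,1,2,3,4,5,7}
  0: safe
  1: safe
  2: safe
  3: safe
  4: safe
  5: safe
  7: safe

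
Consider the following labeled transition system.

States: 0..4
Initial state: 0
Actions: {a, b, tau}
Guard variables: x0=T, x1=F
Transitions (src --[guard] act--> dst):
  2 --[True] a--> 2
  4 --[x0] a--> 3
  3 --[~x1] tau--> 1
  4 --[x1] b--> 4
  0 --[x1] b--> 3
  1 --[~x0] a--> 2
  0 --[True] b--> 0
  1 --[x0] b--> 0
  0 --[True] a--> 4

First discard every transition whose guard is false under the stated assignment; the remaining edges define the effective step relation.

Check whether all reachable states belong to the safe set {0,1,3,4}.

Answer: INVARIANT HOLDS

Analysis:
Allowed set {0,1,3,4}
R = {0,1,3,4}
  0: ✓
  1: ✓
  3: ✓
  4: ✓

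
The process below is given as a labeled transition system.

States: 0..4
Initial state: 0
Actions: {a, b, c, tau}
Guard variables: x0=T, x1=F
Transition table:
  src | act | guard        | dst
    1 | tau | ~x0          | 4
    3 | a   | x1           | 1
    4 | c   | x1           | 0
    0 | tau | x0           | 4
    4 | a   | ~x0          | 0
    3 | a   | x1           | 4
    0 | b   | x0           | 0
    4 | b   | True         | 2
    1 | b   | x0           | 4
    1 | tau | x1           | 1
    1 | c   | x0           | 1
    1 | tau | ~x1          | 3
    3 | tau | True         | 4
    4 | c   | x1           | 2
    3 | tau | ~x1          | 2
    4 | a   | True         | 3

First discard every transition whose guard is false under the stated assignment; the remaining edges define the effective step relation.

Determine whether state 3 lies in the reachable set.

Answer: REACHABLE

Working:
9 transition(s) survive guard evaluation.
Layer 0: {0}
Layer 1: {4}  now seen {0,4}
Layer 2: {2,3}  now seen {0,2,3,4}
Reach set: {0,2,3,4}
trace reaching 3: tau·a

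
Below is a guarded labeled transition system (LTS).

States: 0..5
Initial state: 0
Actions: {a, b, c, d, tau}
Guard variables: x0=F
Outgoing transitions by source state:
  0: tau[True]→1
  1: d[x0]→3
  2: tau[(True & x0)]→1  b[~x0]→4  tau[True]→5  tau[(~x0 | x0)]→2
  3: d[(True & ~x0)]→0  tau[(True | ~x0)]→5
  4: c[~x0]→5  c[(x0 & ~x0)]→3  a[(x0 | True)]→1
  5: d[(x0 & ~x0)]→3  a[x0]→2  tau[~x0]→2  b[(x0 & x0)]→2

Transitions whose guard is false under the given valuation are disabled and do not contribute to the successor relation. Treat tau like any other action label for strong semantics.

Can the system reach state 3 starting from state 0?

Answer: UNREACHABLE

Trace:
9 transition(s) survive guard evaluation.
Layer 0: {0}
Layer 1: {1}  total {0,1}
R = {0,1}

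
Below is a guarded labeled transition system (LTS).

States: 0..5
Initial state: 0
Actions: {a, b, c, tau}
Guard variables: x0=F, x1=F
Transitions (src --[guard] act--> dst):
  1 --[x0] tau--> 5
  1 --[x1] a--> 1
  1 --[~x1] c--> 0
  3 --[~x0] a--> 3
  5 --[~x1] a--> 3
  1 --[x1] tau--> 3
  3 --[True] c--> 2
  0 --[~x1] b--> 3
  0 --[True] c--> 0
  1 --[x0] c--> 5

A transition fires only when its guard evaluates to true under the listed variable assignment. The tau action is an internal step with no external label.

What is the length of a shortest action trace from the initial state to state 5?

Answer: UNREACHABLE

Working:
Breadth-first toward 5:
  depth 0: {0}
  depth 1: {3}
  depth 2: {2}
5 never appears.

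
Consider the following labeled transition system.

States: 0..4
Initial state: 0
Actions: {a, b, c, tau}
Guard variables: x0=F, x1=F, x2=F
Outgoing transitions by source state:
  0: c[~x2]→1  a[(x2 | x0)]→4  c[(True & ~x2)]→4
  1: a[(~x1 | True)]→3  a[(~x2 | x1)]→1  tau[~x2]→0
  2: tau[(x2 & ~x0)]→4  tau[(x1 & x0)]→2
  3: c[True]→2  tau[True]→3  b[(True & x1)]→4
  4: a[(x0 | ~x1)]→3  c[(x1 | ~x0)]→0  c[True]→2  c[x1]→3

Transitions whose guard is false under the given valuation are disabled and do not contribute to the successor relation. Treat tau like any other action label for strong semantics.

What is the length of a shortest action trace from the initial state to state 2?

Answer: 2

Analysis:
Layered search for 2:
  Layer 0: {0}
  Layer 1: {1,4}
  Layer 2: {2,3}
2 enters at depth 2; path c·c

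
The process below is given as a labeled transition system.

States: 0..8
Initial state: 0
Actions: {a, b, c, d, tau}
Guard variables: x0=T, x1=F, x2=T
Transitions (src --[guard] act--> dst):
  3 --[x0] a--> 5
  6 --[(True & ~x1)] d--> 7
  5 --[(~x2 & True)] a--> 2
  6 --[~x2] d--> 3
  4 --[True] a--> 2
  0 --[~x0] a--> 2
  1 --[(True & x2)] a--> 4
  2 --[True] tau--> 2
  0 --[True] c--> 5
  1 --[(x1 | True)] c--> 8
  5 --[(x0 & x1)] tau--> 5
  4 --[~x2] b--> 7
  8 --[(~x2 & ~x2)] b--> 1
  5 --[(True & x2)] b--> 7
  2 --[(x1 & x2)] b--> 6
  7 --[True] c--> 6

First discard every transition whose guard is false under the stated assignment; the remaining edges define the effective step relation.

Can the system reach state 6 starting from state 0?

Guard filter leaves 9 enabled edge(s).
depth 0: {0}
depth 1: {5}  total {0,5}
depth 2: {7}  total {0,5,7}
depth 3: {6}  total {0,5,6,7}
Reachable = {0,5,6,7}
trace reaching 6: c·b·c

Answer: REACHABLE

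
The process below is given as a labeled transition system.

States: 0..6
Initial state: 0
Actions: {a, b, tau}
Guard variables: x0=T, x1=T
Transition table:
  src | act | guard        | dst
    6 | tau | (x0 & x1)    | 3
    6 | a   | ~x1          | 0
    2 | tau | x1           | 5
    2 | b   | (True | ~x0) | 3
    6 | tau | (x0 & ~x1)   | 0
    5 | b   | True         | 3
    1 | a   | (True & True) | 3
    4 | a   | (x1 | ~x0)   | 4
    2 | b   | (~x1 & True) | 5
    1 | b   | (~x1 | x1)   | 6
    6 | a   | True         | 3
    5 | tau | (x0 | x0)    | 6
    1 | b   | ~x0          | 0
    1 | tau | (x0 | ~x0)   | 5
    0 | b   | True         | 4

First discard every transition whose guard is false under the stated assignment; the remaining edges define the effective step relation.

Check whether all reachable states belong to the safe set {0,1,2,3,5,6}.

Answer: INVARIANT VIOLATED at state 4

Working:
Inv-set: {0,1,2,3,5,6}
Reach set: {0,4}
  0: safe
  4: outside
counterexample path to 4: b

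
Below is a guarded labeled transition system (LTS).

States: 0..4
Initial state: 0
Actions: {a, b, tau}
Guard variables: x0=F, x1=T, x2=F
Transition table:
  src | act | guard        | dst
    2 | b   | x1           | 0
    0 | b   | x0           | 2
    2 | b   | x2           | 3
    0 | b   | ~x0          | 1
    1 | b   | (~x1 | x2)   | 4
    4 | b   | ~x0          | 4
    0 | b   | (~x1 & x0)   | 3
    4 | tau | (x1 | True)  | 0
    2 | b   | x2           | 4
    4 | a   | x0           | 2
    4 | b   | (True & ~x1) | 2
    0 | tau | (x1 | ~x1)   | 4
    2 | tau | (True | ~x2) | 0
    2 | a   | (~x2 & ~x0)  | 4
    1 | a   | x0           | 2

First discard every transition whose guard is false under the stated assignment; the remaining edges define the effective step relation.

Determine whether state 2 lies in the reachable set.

7 transition(s) survive guard evaluation.
L0 = {0}
L1 = {1,4}  cumulative {0,1,4}
Reachable = {0,1,4}

Answer: UNREACHABLE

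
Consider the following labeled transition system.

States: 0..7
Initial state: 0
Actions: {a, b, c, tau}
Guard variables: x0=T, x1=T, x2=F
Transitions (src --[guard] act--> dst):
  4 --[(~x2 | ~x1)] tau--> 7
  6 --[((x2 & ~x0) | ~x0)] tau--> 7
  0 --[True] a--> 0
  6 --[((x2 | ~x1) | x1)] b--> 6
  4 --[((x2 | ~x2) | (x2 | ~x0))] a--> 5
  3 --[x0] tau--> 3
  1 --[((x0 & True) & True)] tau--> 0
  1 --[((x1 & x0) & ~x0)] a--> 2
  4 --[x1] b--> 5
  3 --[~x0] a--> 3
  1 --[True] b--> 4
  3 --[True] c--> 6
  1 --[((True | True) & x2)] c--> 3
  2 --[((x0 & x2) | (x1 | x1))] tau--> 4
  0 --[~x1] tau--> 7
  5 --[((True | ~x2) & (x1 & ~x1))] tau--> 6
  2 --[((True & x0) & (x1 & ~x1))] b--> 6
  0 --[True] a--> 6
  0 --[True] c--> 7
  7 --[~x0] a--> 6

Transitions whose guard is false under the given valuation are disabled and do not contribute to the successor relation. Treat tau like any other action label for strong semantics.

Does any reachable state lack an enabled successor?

Answer: DEADLOCK at state 7

Analysis:
Reachable = {0,6,7}
  0: a→0  a→6  c→7  [3 exit(s)]
  6: b→6  [1 exit(s)]
  7: ∅  [STUCK]
trace reaching 7: c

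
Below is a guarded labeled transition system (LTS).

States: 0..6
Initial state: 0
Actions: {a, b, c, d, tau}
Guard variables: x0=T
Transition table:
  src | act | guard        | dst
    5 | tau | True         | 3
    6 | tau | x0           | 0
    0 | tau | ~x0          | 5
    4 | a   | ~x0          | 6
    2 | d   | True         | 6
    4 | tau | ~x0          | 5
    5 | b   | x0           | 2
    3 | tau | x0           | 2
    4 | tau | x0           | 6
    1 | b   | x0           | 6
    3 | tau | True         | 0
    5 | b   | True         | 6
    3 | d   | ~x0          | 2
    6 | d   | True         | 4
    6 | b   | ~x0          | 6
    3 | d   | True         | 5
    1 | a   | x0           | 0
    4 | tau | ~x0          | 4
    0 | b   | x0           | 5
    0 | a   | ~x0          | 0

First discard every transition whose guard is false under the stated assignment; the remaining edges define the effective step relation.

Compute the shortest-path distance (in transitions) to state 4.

Breadth-first toward 4:
  L0 = {0}
  L1 = {5}
  L2 = {2,3,6}
  L3 = {4}
4 enters at depth 3; path b·b·d

Answer: 3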